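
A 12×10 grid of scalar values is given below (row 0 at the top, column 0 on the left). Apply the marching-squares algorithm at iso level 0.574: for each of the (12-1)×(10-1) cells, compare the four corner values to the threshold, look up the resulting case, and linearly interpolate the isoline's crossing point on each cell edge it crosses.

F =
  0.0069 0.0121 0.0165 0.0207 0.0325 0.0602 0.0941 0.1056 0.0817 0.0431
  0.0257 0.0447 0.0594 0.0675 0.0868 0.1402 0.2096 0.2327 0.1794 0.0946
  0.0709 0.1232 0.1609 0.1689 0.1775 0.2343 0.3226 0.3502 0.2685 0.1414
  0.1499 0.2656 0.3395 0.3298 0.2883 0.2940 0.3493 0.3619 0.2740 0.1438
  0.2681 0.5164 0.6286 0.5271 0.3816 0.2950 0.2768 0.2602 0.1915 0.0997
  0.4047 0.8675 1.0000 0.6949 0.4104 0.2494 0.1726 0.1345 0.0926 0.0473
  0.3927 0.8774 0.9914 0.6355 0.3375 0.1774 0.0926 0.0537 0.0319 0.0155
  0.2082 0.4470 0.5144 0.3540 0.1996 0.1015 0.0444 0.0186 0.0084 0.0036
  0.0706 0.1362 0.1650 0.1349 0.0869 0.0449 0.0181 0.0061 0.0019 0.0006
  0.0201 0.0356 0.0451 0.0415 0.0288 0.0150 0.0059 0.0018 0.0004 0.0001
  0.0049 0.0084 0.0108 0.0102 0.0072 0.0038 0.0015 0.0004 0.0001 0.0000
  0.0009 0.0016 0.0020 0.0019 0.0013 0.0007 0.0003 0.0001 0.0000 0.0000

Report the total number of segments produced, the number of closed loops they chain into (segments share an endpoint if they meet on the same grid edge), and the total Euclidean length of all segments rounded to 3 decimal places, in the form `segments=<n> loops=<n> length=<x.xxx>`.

cell (3,1): code 0100 → (3.811,2.000)–(4.000,1.513)
cell (3,2): code 1000 → (4.000,2.538)–(3.811,2.000)
cell (4,0): code 0100 → (4.164,1.000)–(5.000,0.366)
cell (4,1): code 1110 → (4.000,1.513)–(4.164,1.000)
cell (4,2): code 1101 → (4.279,3.000)–(4.000,2.538)
cell (4,3): code 1000 → (5.000,3.425)–(4.279,3.000)
cell (5,0): code 0110 → (5.000,0.366)–(6.000,0.374)
cell (5,3): code 1001 → (6.000,3.206)–(5.000,3.425)
cell (6,0): code 0010 → (6.000,0.374)–(6.705,1.000)
cell (6,1): code 0011 → (6.705,1.000)–(6.875,2.000)
cell (6,2): code 0011 → (6.875,2.000)–(6.218,3.000)
cell (6,3): code 0001 → (6.218,3.000)–(6.000,3.206)
total: 12 segments, chained into 1 closed loop(s), length Σ = 9.534416

segments=12 loops=1 length=9.534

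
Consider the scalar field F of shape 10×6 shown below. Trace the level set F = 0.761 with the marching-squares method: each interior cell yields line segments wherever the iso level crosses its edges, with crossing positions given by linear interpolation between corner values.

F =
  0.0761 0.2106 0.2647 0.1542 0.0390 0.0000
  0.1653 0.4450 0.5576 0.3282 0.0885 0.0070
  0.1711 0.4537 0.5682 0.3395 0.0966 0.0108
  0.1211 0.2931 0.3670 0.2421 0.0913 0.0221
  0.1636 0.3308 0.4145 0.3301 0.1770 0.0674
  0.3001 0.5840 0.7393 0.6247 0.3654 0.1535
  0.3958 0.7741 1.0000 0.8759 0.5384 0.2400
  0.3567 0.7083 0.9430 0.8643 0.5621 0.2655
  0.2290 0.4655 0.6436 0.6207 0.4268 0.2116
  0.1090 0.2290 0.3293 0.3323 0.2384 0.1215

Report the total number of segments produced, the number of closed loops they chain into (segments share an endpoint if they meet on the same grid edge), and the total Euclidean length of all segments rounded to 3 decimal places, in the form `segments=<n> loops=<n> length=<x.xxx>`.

segments=10 loops=1 length=7.639

cell (5,0): code 0100 → (5.931,1.000)–(6.000,0.965)
cell (5,1): code 1100 → (5.083,2.000)–(5.931,1.000)
cell (5,2): code 1100 → (5.543,3.000)–(5.083,2.000)
cell (5,3): code 1000 → (6.000,3.340)–(5.543,3.000)
cell (6,0): code 0010 → (6.000,0.965)–(6.199,1.000)
cell (6,1): code 0111 → (6.199,1.000)–(7.000,1.225)
cell (6,3): code 1001 → (7.000,3.342)–(6.000,3.340)
cell (7,1): code 0010 → (7.000,1.225)–(7.608,2.000)
cell (7,2): code 0011 → (7.608,2.000)–(7.424,3.000)
cell (7,3): code 0001 → (7.424,3.000)–(7.000,3.342)
total: 10 segments, chained into 1 closed loop(s), length Σ = 7.639445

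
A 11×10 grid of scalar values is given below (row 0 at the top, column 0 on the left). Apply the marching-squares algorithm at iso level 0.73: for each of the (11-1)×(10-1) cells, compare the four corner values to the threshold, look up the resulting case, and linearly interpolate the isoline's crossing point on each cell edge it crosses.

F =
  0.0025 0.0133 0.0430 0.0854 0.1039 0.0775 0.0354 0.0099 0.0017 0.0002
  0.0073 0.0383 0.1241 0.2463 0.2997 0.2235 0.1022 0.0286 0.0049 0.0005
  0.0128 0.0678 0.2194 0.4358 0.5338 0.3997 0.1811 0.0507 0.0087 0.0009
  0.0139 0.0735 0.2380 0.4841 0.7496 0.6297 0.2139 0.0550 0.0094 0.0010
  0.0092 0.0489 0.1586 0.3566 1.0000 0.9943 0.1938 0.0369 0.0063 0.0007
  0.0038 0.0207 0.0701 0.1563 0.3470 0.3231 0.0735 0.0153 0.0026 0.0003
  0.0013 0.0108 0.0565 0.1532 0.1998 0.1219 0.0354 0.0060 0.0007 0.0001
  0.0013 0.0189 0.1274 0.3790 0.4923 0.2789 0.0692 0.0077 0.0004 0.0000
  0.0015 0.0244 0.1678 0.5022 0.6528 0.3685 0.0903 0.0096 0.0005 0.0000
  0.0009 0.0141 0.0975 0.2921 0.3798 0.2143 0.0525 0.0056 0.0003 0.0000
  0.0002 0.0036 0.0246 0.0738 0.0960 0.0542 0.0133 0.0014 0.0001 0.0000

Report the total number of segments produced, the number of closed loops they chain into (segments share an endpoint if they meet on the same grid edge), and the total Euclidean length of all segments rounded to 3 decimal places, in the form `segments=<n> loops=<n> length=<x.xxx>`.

segments=8 loops=1 length=5.143

cell (2,3): code 0100 → (2.909,4.000)–(3.000,3.926)
cell (2,4): code 1000 → (3.000,4.163)–(2.909,4.000)
cell (3,3): code 0110 → (3.000,3.926)–(4.000,3.580)
cell (3,4): code 1101 → (3.275,5.000)–(3.000,4.163)
cell (3,5): code 1000 → (4.000,5.330)–(3.275,5.000)
cell (4,3): code 0010 → (4.000,3.580)–(4.413,4.000)
cell (4,4): code 0011 → (4.413,4.000)–(4.394,5.000)
cell (4,5): code 0001 → (4.394,5.000)–(4.000,5.330)
total: 8 segments, chained into 1 closed loop(s), length Σ = 5.142505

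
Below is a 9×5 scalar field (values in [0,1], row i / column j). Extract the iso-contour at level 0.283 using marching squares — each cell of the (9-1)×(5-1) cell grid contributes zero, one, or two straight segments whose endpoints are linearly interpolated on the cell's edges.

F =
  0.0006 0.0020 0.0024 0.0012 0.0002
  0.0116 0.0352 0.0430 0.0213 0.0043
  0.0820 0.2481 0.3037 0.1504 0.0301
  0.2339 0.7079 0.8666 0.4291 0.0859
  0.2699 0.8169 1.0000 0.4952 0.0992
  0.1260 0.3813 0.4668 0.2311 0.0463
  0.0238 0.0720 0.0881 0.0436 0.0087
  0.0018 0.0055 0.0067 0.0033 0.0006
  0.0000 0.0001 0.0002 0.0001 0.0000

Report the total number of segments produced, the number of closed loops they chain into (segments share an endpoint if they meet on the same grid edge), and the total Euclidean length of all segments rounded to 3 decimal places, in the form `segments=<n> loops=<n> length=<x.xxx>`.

cell (1,1): code 0100 → (1.921,2.000)–(2.000,1.628)
cell (1,2): code 1000 → (2.000,2.135)–(1.921,2.000)
cell (2,0): code 0100 → (2.076,1.000)–(3.000,0.104)
cell (2,1): code 1110 → (2.000,1.628)–(2.076,1.000)
cell (2,2): code 1101 → (2.476,3.000)–(2.000,2.135)
cell (2,3): code 1000 → (3.000,3.426)–(2.476,3.000)
cell (3,0): code 0110 → (3.000,0.104)–(4.000,0.024)
cell (3,3): code 1001 → (4.000,3.536)–(3.000,3.426)
cell (4,0): code 0110 → (4.000,0.024)–(5.000,0.615)
cell (4,2): code 1011 → (5.000,2.780)–(4.803,3.000)
cell (4,3): code 0001 → (4.803,3.000)–(4.000,3.536)
cell (5,0): code 0010 → (5.000,0.615)–(5.318,1.000)
cell (5,1): code 0011 → (5.318,1.000)–(5.485,2.000)
cell (5,2): code 0001 → (5.485,2.000)–(5.000,2.780)
total: 14 segments, chained into 1 closed loop(s), length Σ = 10.982945

segments=14 loops=1 length=10.983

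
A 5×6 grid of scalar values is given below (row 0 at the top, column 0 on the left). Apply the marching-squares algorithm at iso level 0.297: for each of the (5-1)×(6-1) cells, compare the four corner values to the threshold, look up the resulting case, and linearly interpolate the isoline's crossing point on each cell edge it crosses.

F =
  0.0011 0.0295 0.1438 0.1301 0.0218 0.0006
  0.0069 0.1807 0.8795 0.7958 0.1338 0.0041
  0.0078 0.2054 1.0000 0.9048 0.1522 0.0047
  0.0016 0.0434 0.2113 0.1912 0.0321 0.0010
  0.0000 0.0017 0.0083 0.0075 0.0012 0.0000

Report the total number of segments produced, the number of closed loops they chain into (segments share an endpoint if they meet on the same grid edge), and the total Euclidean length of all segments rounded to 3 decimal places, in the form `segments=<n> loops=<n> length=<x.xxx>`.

cell (0,1): code 0100 → (0.208,2.000)–(1.000,1.166)
cell (0,2): code 1100 → (0.251,3.000)–(0.208,2.000)
cell (0,3): code 1000 → (1.000,3.753)–(0.251,3.000)
cell (1,1): code 0110 → (1.000,1.166)–(2.000,1.115)
cell (1,3): code 1001 → (2.000,3.808)–(1.000,3.753)
cell (2,1): code 0010 → (2.000,1.115)–(2.891,2.000)
cell (2,2): code 0011 → (2.891,2.000)–(2.852,3.000)
cell (2,3): code 0001 → (2.852,3.000)–(2.000,3.808)
total: 8 segments, chained into 1 closed loop(s), length Σ = 8.646357

segments=8 loops=1 length=8.646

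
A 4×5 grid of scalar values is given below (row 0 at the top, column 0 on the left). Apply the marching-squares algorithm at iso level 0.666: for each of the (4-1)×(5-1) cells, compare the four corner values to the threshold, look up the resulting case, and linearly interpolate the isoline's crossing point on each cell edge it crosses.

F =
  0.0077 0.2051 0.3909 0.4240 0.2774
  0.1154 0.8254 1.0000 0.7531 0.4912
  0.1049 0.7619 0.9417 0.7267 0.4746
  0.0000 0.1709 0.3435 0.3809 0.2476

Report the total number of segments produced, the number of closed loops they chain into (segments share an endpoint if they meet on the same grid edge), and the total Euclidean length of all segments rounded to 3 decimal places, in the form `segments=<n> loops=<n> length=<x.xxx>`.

segments=10 loops=1 length=7.454

cell (0,0): code 0100 → (0.743,1.000)–(1.000,0.775)
cell (0,1): code 1100 → (0.452,2.000)–(0.743,1.000)
cell (0,2): code 1100 → (0.735,3.000)–(0.452,2.000)
cell (0,3): code 1000 → (1.000,3.333)–(0.735,3.000)
cell (1,0): code 0110 → (1.000,0.775)–(2.000,0.854)
cell (1,3): code 1001 → (2.000,3.241)–(1.000,3.333)
cell (2,0): code 0010 → (2.000,0.854)–(2.162,1.000)
cell (2,1): code 0011 → (2.162,1.000)–(2.461,2.000)
cell (2,2): code 0011 → (2.461,2.000)–(2.176,3.000)
cell (2,3): code 0001 → (2.176,3.000)–(2.000,3.241)
total: 10 segments, chained into 1 closed loop(s), length Σ = 7.454366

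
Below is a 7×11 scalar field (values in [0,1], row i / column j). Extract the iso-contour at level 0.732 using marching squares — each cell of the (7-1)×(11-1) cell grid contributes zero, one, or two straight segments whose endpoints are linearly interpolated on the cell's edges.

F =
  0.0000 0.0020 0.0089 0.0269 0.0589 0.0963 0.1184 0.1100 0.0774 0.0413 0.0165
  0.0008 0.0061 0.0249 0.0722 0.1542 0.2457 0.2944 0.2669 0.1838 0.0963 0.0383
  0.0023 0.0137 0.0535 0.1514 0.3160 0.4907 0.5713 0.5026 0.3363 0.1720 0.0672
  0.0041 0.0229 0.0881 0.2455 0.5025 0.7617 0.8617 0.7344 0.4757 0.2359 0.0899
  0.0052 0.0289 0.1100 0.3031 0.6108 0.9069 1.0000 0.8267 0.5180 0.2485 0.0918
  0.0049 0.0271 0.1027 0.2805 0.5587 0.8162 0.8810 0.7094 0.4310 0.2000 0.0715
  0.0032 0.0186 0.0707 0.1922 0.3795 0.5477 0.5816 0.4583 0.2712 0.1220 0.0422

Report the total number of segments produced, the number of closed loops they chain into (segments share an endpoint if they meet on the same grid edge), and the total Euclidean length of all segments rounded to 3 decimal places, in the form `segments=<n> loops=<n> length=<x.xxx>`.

cell (2,4): code 0100 → (2.890,5.000)–(3.000,4.885)
cell (2,5): code 1100 → (2.553,6.000)–(2.890,5.000)
cell (2,6): code 1100 → (2.990,7.000)–(2.553,6.000)
cell (2,7): code 1000 → (3.000,7.009)–(2.990,7.000)
cell (3,4): code 0110 → (3.000,4.885)–(4.000,4.409)
cell (3,7): code 1001 → (4.000,7.307)–(3.000,7.009)
cell (4,4): code 0110 → (4.000,4.409)–(5.000,4.673)
cell (4,6): code 1011 → (5.000,6.868)–(4.807,7.000)
cell (4,7): code 0001 → (4.807,7.000)–(4.000,7.307)
cell (5,4): code 0010 → (5.000,4.673)–(5.314,5.000)
cell (5,5): code 0011 → (5.314,5.000)–(5.498,6.000)
cell (5,6): code 0001 → (5.498,6.000)–(5.000,6.868)
total: 12 segments, chained into 1 closed loop(s), length Σ = 9.071490

segments=12 loops=1 length=9.071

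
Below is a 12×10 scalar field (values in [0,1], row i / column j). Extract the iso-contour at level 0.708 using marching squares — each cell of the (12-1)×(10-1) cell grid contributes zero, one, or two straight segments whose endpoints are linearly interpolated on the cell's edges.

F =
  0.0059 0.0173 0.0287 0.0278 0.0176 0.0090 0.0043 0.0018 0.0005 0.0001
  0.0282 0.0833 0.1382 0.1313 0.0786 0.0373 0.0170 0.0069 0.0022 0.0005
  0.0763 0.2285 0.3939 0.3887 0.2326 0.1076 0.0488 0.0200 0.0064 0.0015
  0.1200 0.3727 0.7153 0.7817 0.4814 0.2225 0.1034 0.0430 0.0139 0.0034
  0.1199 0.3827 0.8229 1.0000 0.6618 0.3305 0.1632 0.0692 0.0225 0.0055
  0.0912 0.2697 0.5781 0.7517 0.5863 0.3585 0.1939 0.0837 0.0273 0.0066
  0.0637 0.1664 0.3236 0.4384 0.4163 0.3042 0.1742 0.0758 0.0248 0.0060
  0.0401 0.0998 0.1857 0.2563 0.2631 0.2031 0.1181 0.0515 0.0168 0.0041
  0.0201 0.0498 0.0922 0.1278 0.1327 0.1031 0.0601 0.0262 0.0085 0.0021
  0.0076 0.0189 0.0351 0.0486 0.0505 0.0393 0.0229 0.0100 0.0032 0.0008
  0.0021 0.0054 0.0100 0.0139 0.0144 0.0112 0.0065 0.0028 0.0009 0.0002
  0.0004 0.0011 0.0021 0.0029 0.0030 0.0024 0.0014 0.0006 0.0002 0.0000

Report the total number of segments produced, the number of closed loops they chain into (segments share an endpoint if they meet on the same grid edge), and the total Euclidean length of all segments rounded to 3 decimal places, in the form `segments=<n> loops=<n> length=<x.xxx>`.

cell (2,1): code 0100 → (2.977,2.000)–(3.000,1.979)
cell (2,2): code 1100 → (2.812,3.000)–(2.977,2.000)
cell (2,3): code 1000 → (3.000,3.245)–(2.812,3.000)
cell (3,1): code 0110 → (3.000,1.979)–(4.000,1.739)
cell (3,3): code 1001 → (4.000,3.863)–(3.000,3.245)
cell (4,1): code 0010 → (4.000,1.739)–(4.469,2.000)
cell (4,2): code 0111 → (4.469,2.000)–(5.000,2.748)
cell (4,3): code 1001 → (5.000,3.264)–(4.000,3.863)
cell (5,2): code 0010 → (5.000,2.748)–(5.139,3.000)
cell (5,3): code 0001 → (5.139,3.000)–(5.000,3.264)
total: 10 segments, chained into 1 closed loop(s), length Σ = 6.764083

segments=10 loops=1 length=6.764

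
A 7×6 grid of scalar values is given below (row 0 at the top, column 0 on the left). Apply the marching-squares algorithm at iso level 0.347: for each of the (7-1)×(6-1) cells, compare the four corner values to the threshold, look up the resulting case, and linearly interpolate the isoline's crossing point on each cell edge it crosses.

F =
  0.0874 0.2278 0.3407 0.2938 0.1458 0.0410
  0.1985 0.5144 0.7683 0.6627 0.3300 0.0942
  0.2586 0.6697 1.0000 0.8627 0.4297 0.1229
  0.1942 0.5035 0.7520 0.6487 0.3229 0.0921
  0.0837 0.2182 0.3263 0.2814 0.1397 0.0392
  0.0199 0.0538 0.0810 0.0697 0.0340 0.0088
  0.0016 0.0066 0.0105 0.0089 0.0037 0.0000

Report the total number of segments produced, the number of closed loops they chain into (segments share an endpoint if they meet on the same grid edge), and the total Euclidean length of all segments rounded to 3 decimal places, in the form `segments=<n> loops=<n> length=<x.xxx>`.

segments=14 loops=1 length=12.401

cell (0,0): code 0100 → (0.416,1.000)–(1.000,0.470)
cell (0,1): code 1100 → (0.015,2.000)–(0.416,1.000)
cell (0,2): code 1100 → (0.144,3.000)–(0.015,2.000)
cell (0,3): code 1000 → (1.000,3.949)–(0.144,3.000)
cell (1,0): code 0110 → (1.000,0.470)–(2.000,0.215)
cell (1,3): code 1101 → (1.171,4.000)–(1.000,3.949)
cell (1,4): code 1000 → (2.000,4.270)–(1.171,4.000)
cell (2,0): code 0110 → (2.000,0.215)–(3.000,0.494)
cell (2,3): code 1011 → (3.000,3.926)–(2.774,4.000)
cell (2,4): code 0001 → (2.774,4.000)–(2.000,4.270)
cell (3,0): code 0010 → (3.000,0.494)–(3.549,1.000)
cell (3,1): code 0011 → (3.549,1.000)–(3.951,2.000)
cell (3,2): code 0011 → (3.951,2.000)–(3.821,3.000)
cell (3,3): code 0001 → (3.821,3.000)–(3.000,3.926)
total: 14 segments, chained into 1 closed loop(s), length Σ = 12.400658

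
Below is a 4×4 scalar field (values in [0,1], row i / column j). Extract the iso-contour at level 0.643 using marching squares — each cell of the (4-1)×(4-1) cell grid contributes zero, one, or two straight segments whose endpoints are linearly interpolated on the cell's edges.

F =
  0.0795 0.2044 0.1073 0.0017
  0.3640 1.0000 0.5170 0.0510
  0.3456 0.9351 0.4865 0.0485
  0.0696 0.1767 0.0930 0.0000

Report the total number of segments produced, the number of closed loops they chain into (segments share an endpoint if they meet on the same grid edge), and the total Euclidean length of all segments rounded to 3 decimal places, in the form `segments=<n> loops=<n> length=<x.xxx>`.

segments=6 loops=1 length=4.973

cell (0,0): code 0100 → (0.551,1.000)–(1.000,0.439)
cell (0,1): code 1000 → (1.000,1.739)–(0.551,1.000)
cell (1,0): code 0110 → (1.000,0.439)–(2.000,0.504)
cell (1,1): code 1001 → (2.000,1.651)–(1.000,1.739)
cell (2,0): code 0010 → (2.000,0.504)–(2.385,1.000)
cell (2,1): code 0001 → (2.385,1.000)–(2.000,1.651)
total: 6 segments, chained into 1 closed loop(s), length Σ = 4.973440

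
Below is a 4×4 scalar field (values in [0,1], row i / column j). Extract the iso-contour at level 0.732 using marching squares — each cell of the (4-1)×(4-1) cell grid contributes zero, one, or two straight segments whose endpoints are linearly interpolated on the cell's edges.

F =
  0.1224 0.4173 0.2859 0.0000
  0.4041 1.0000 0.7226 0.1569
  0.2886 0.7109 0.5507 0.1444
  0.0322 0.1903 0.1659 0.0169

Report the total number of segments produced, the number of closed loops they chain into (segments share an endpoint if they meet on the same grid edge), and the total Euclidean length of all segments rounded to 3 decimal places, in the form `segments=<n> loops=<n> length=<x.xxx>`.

segments=4 loops=1 length=4.083

cell (0,0): code 0100 → (0.540,1.000)–(1.000,0.550)
cell (0,1): code 1000 → (1.000,1.966)–(0.540,1.000)
cell (1,0): code 0010 → (1.000,0.550)–(1.927,1.000)
cell (1,1): code 0001 → (1.927,1.000)–(1.000,1.966)
total: 4 segments, chained into 1 closed loop(s), length Σ = 4.082558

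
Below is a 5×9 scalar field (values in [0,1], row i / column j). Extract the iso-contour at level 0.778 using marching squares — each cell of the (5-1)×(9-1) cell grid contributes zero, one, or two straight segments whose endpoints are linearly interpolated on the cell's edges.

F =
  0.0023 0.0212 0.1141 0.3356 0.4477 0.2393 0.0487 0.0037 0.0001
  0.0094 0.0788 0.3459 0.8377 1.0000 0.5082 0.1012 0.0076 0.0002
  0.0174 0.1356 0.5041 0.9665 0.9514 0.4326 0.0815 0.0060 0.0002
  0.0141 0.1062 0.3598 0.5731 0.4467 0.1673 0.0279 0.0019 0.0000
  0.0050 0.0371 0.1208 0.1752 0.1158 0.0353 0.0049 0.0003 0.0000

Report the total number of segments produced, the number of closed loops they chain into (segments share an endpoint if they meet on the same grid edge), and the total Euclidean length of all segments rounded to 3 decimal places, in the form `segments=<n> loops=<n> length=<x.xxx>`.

cell (0,2): code 0100 → (0.881,3.000)–(1.000,2.879)
cell (0,3): code 1100 → (0.598,4.000)–(0.881,3.000)
cell (0,4): code 1000 → (1.000,4.451)–(0.598,4.000)
cell (1,2): code 0110 → (1.000,2.879)–(2.000,2.592)
cell (1,4): code 1001 → (2.000,4.334)–(1.000,4.451)
cell (2,2): code 0010 → (2.000,2.592)–(2.479,3.000)
cell (2,3): code 0011 → (2.479,3.000)–(2.344,4.000)
cell (2,4): code 0001 → (2.344,4.000)–(2.000,4.334)
total: 8 segments, chained into 1 closed loop(s), length Σ = 5.978225

segments=8 loops=1 length=5.978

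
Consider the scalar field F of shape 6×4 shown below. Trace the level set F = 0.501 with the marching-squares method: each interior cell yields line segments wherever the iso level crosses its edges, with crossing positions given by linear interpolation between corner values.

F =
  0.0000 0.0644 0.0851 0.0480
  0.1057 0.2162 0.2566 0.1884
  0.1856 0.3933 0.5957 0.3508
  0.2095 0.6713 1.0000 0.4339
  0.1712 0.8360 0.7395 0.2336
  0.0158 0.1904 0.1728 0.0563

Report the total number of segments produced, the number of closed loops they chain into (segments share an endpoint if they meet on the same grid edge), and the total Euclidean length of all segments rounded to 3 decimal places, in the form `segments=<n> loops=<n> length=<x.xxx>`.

segments=10 loops=1 length=7.961

cell (1,1): code 0100 → (1.721,2.000)–(2.000,1.532)
cell (1,2): code 1000 → (2.000,2.387)–(1.721,2.000)
cell (2,0): code 0100 → (2.387,1.000)–(3.000,0.631)
cell (2,1): code 1110 → (2.000,1.532)–(2.387,1.000)
cell (2,2): code 1001 → (3.000,2.881)–(2.000,2.387)
cell (3,0): code 0110 → (3.000,0.631)–(4.000,0.496)
cell (3,2): code 1001 → (4.000,2.471)–(3.000,2.881)
cell (4,0): code 0010 → (4.000,0.496)–(4.519,1.000)
cell (4,1): code 0011 → (4.519,1.000)–(4.421,2.000)
cell (4,2): code 0001 → (4.421,2.000)–(4.000,2.471)
total: 10 segments, chained into 1 closed loop(s), length Σ = 7.960777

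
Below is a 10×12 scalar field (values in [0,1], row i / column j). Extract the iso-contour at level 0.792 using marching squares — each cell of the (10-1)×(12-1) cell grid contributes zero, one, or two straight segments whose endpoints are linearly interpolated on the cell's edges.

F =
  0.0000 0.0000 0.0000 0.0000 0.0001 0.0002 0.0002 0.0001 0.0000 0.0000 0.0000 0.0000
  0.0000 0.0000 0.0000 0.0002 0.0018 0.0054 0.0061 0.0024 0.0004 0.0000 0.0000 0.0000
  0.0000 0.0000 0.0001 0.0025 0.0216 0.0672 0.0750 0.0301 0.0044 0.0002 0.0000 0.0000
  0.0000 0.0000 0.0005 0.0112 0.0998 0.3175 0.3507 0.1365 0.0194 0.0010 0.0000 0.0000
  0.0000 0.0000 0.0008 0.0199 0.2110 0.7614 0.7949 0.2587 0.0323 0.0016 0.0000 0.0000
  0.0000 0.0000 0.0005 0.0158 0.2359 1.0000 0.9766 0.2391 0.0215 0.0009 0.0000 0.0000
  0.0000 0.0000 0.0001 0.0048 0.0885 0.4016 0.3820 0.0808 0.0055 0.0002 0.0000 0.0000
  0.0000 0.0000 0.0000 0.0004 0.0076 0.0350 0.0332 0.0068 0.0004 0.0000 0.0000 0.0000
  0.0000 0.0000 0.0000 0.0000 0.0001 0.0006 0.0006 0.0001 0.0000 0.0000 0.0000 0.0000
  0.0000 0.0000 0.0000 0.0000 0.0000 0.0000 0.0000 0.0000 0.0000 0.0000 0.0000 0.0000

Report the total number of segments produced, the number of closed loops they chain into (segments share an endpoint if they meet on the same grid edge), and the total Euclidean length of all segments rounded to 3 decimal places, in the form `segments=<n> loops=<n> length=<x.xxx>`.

cell (3,5): code 0100 → (3.993,6.000)–(4.000,5.913)
cell (3,6): code 1000 → (4.000,6.005)–(3.993,6.000)
cell (4,4): code 0100 → (4.128,5.000)–(5.000,4.728)
cell (4,5): code 1110 → (4.000,5.913)–(4.128,5.000)
cell (4,6): code 1001 → (5.000,6.250)–(4.000,6.005)
cell (5,4): code 0010 → (5.000,4.728)–(5.348,5.000)
cell (5,5): code 0011 → (5.348,5.000)–(5.310,6.000)
cell (5,6): code 0001 → (5.310,6.000)–(5.000,6.250)
total: 8 segments, chained into 1 closed loop(s), length Σ = 4.801484

segments=8 loops=1 length=4.801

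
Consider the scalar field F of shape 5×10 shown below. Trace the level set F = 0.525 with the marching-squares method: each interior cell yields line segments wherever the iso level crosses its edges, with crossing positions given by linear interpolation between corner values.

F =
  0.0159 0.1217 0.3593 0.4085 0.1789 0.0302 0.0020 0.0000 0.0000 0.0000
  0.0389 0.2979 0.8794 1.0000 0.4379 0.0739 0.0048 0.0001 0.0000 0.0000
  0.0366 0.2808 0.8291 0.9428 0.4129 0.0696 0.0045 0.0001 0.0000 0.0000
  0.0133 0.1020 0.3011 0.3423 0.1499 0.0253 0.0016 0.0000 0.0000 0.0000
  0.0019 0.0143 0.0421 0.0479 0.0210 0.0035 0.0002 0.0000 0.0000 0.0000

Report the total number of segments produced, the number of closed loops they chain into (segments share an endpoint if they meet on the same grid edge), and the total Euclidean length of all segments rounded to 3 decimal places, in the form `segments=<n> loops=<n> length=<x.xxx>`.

cell (0,1): code 0100 → (0.319,2.000)–(1.000,1.391)
cell (0,2): code 1100 → (0.197,3.000)–(0.319,2.000)
cell (0,3): code 1000 → (1.000,3.845)–(0.197,3.000)
cell (1,1): code 0110 → (1.000,1.391)–(2.000,1.445)
cell (1,3): code 1001 → (2.000,3.788)–(1.000,3.845)
cell (2,1): code 0010 → (2.000,1.445)–(2.576,2.000)
cell (2,2): code 0011 → (2.576,2.000)–(2.696,3.000)
cell (2,3): code 0001 → (2.696,3.000)–(2.000,3.788)
total: 8 segments, chained into 1 closed loop(s), length Σ = 7.948686

segments=8 loops=1 length=7.949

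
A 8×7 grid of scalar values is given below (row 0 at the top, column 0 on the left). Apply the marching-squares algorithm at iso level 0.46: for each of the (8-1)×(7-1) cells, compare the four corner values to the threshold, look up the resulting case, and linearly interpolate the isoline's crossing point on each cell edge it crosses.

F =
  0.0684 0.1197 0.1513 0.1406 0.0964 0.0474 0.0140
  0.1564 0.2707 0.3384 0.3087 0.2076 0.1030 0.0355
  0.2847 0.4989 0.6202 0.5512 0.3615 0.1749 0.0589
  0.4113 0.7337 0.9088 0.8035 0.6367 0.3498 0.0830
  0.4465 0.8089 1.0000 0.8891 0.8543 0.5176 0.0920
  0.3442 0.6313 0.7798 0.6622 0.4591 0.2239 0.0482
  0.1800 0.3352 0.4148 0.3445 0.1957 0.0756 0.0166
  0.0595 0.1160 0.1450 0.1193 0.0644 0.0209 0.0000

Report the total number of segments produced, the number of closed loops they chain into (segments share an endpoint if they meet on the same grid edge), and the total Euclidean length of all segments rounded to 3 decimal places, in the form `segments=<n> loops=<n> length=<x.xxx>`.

cell (1,0): code 0100 → (1.830,1.000)–(2.000,0.818)
cell (1,1): code 1100 → (1.432,2.000)–(1.830,1.000)
cell (1,2): code 1100 → (1.624,3.000)–(1.432,2.000)
cell (1,3): code 1000 → (2.000,3.481)–(1.624,3.000)
cell (2,0): code 0110 → (2.000,0.818)–(3.000,0.151)
cell (2,3): code 1101 → (2.358,4.000)–(2.000,3.481)
cell (2,4): code 1000 → (3.000,4.616)–(2.358,4.000)
cell (3,0): code 0110 → (3.000,0.151)–(4.000,0.037)
cell (3,4): code 1101 → (3.657,5.000)–(3.000,4.616)
cell (3,5): code 1000 → (4.000,5.135)–(3.657,5.000)
cell (4,0): code 0110 → (4.000,0.037)–(5.000,0.403)
cell (4,3): code 1011 → (5.000,3.996)–(4.998,4.000)
cell (4,4): code 0011 → (4.998,4.000)–(4.196,5.000)
cell (4,5): code 0001 → (4.196,5.000)–(4.000,5.135)
cell (5,0): code 0010 → (5.000,0.403)–(5.579,1.000)
cell (5,1): code 0011 → (5.579,1.000)–(5.876,2.000)
cell (5,2): code 0011 → (5.876,2.000)–(5.636,3.000)
cell (5,3): code 0001 → (5.636,3.000)–(5.000,3.996)
total: 18 segments, chained into 1 closed loop(s), length Σ = 14.487118

segments=18 loops=1 length=14.487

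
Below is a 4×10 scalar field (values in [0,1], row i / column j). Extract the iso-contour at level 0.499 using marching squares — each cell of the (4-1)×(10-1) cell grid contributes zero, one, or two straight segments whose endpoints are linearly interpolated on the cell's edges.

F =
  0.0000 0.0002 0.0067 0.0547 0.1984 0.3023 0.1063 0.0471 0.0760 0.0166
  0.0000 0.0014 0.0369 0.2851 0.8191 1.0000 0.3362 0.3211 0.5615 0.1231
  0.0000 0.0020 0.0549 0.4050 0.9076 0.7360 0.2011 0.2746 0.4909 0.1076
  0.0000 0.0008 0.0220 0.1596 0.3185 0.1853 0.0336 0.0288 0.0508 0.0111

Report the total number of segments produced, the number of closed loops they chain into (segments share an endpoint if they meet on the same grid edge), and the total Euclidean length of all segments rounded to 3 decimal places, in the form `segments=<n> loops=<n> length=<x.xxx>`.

segments=12 loops=2 length=9.945

cell (0,3): code 0100 → (0.484,4.000)–(1.000,3.401)
cell (0,4): code 1100 → (0.282,5.000)–(0.484,4.000)
cell (0,5): code 1000 → (1.000,5.755)–(0.282,5.000)
cell (0,7): code 0100 → (0.871,8.000)–(1.000,7.740)
cell (0,8): code 1000 → (1.000,8.143)–(0.871,8.000)
cell (1,3): code 0110 → (1.000,3.401)–(2.000,3.187)
cell (1,5): code 1001 → (2.000,5.443)–(1.000,5.755)
cell (1,7): code 0010 → (1.000,7.740)–(1.885,8.000)
cell (1,8): code 0001 → (1.885,8.000)–(1.000,8.143)
cell (2,3): code 0010 → (2.000,3.187)–(2.694,4.000)
cell (2,4): code 0011 → (2.694,4.000)–(2.430,5.000)
cell (2,5): code 0001 → (2.430,5.000)–(2.000,5.443)
total: 12 segments, chained into 2 closed loop(s), length Σ = 9.944685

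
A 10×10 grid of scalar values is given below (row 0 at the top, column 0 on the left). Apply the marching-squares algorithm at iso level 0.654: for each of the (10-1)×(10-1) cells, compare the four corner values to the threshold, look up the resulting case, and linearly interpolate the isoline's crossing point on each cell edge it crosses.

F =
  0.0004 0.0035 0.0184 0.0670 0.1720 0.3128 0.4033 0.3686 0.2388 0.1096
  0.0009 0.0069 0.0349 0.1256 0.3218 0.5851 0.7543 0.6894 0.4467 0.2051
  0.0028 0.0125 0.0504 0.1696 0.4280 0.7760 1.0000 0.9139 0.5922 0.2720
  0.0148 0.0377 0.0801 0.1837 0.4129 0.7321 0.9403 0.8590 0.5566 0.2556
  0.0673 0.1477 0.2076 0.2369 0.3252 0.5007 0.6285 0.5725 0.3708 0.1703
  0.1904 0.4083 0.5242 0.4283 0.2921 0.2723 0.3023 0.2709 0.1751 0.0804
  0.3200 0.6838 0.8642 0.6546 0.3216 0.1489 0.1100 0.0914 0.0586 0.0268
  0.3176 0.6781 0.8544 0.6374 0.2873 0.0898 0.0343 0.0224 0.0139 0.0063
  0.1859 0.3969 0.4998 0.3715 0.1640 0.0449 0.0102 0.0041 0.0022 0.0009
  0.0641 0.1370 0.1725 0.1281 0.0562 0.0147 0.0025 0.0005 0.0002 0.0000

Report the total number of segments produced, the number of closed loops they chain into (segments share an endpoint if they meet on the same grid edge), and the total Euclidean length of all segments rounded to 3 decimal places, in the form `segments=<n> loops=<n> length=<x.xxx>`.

cell (0,5): code 0100 → (0.714,6.000)–(1.000,5.407)
cell (0,6): code 1100 → (0.890,7.000)–(0.714,6.000)
cell (0,7): code 1000 → (1.000,7.146)–(0.890,7.000)
cell (1,4): code 0100 → (1.361,5.000)–(2.000,4.649)
cell (1,5): code 1110 → (1.000,5.407)–(1.361,5.000)
cell (1,7): code 1001 → (2.000,7.808)–(1.000,7.146)
cell (2,4): code 0110 → (2.000,4.649)–(3.000,4.755)
cell (2,7): code 1001 → (3.000,7.678)–(2.000,7.808)
cell (3,4): code 0010 → (3.000,4.755)–(3.338,5.000)
cell (3,5): code 0011 → (3.338,5.000)–(3.918,6.000)
cell (3,6): code 0011 → (3.918,6.000)–(3.716,7.000)
cell (3,7): code 0001 → (3.716,7.000)–(3.000,7.678)
cell (5,0): code 0100 → (5.892,1.000)–(6.000,0.918)
cell (5,1): code 1100 → (5.382,2.000)–(5.892,1.000)
cell (5,2): code 1100 → (5.997,3.000)–(5.382,2.000)
cell (5,3): code 1000 → (6.000,3.002)–(5.997,3.000)
cell (6,0): code 0110 → (6.000,0.918)–(7.000,0.933)
cell (6,2): code 1011 → (7.000,2.924)–(6.035,3.000)
cell (6,3): code 0001 → (6.035,3.000)–(6.000,3.002)
cell (7,0): code 0010 → (7.000,0.933)–(7.086,1.000)
cell (7,1): code 0011 → (7.086,1.000)–(7.565,2.000)
cell (7,2): code 0001 → (7.565,2.000)–(7.000,2.924)
total: 22 segments, chained into 2 closed loop(s), length Σ = 16.661160

segments=22 loops=2 length=16.661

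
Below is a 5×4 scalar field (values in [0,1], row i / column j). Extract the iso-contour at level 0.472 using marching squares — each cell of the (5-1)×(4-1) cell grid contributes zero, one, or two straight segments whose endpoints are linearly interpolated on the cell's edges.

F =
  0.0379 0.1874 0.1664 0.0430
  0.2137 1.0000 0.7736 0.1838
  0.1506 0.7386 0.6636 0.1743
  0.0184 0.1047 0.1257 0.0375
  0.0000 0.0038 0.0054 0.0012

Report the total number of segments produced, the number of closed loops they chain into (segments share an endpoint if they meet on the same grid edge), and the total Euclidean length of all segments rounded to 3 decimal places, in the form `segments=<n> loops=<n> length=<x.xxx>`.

segments=8 loops=1 length=6.839

cell (0,0): code 0100 → (0.350,1.000)–(1.000,0.329)
cell (0,1): code 1100 → (0.503,2.000)–(0.350,1.000)
cell (0,2): code 1000 → (1.000,2.511)–(0.503,2.000)
cell (1,0): code 0110 → (1.000,0.329)–(2.000,0.547)
cell (1,2): code 1001 → (2.000,2.392)–(1.000,2.511)
cell (2,0): code 0010 → (2.000,0.547)–(2.421,1.000)
cell (2,1): code 0011 → (2.421,1.000)–(2.356,2.000)
cell (2,2): code 0001 → (2.356,2.000)–(2.000,2.392)
total: 8 segments, chained into 1 closed loop(s), length Σ = 6.839438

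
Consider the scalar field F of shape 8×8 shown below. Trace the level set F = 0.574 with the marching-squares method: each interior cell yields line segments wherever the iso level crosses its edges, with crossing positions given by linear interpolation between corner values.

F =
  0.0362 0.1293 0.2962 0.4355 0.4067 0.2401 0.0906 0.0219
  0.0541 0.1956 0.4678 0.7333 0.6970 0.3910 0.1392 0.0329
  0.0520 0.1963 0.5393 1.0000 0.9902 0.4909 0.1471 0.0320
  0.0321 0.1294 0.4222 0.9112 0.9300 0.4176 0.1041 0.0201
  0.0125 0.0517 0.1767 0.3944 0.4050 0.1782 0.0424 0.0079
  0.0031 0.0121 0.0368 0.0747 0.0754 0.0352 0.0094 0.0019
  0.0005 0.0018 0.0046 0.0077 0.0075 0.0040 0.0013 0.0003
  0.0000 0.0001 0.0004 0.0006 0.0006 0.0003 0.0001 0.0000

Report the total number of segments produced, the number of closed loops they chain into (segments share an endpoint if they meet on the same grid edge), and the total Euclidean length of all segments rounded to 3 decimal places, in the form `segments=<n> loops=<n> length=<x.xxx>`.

cell (0,2): code 0100 → (0.465,3.000)–(1.000,2.400)
cell (0,3): code 1100 → (0.576,4.000)–(0.465,3.000)
cell (0,4): code 1000 → (1.000,4.402)–(0.576,4.000)
cell (1,2): code 0110 → (1.000,2.400)–(2.000,2.075)
cell (1,4): code 1001 → (2.000,4.834)–(1.000,4.402)
cell (2,2): code 0110 → (2.000,2.075)–(3.000,2.310)
cell (2,4): code 1001 → (3.000,4.695)–(2.000,4.834)
cell (3,2): code 0010 → (3.000,2.310)–(3.652,3.000)
cell (3,3): code 0011 → (3.652,3.000)–(3.678,4.000)
cell (3,4): code 0001 → (3.678,4.000)–(3.000,4.695)
total: 10 segments, chained into 1 closed loop(s), length Σ = 9.491931

segments=10 loops=1 length=9.492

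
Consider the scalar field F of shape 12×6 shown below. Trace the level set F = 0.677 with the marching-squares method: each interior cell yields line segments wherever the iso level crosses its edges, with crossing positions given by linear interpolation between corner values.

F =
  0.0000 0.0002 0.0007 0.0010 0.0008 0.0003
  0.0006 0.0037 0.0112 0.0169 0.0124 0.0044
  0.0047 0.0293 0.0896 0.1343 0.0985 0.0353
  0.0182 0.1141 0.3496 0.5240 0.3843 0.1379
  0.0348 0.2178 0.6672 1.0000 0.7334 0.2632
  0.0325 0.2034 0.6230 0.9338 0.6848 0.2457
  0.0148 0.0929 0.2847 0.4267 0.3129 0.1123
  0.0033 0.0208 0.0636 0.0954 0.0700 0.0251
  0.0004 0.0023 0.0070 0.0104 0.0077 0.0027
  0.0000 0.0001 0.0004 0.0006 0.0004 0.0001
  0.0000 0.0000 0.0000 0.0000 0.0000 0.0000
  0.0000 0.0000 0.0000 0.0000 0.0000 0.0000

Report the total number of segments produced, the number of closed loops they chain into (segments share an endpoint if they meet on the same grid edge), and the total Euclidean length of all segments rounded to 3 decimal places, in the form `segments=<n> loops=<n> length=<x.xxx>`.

cell (3,2): code 0100 → (3.321,3.000)–(4.000,2.029)
cell (3,3): code 1100 → (3.838,4.000)–(3.321,3.000)
cell (3,4): code 1000 → (4.000,4.120)–(3.838,4.000)
cell (4,2): code 0110 → (4.000,2.029)–(5.000,2.174)
cell (4,4): code 1001 → (5.000,4.018)–(4.000,4.120)
cell (5,2): code 0010 → (5.000,2.174)–(5.506,3.000)
cell (5,3): code 0011 → (5.506,3.000)–(5.021,4.000)
cell (5,4): code 0001 → (5.021,4.000)–(5.000,4.018)
total: 8 segments, chained into 1 closed loop(s), length Σ = 6.634950

segments=8 loops=1 length=6.635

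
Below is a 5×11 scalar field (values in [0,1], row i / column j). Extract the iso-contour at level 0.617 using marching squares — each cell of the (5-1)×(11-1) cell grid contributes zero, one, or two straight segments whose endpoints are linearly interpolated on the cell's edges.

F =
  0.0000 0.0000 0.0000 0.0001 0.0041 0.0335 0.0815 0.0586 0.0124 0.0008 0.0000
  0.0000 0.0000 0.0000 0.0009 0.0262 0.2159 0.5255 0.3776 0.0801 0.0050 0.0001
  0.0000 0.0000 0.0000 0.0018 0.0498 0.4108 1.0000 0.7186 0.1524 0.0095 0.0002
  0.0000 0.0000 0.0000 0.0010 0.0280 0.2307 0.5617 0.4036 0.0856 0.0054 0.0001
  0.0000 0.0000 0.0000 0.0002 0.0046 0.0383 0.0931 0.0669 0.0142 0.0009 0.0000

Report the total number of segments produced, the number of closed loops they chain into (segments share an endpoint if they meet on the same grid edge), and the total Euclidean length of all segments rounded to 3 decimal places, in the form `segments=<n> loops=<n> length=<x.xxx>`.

segments=6 loops=1 length=5.106

cell (1,5): code 0100 → (1.193,6.000)–(2.000,5.350)
cell (1,6): code 1100 → (1.702,7.000)–(1.193,6.000)
cell (1,7): code 1000 → (2.000,7.179)–(1.702,7.000)
cell (2,5): code 0010 → (2.000,5.350)–(2.874,6.000)
cell (2,6): code 0011 → (2.874,6.000)–(2.323,7.000)
cell (2,7): code 0001 → (2.323,7.000)–(2.000,7.179)
total: 6 segments, chained into 1 closed loop(s), length Σ = 5.106448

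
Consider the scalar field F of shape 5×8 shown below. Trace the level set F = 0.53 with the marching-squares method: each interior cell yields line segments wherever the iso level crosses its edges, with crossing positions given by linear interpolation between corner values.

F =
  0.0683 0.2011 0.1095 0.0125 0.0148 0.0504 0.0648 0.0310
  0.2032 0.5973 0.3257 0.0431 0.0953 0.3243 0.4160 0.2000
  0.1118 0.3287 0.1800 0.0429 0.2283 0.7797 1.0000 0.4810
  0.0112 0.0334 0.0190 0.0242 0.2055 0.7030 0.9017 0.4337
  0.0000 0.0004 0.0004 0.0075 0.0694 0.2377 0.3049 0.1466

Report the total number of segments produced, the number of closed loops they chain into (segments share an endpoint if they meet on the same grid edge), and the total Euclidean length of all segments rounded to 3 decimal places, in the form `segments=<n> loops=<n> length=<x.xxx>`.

segments=12 loops=2 length=8.713

cell (0,0): code 0100 → (0.830,1.000)–(1.000,0.829)
cell (0,1): code 1000 → (1.000,1.248)–(0.830,1.000)
cell (1,0): code 0010 → (1.000,0.829)–(1.251,1.000)
cell (1,1): code 0001 → (1.251,1.000)–(1.000,1.248)
cell (1,4): code 0100 → (1.452,5.000)–(2.000,4.547)
cell (1,5): code 1100 → (1.195,6.000)–(1.452,5.000)
cell (1,6): code 1000 → (2.000,6.906)–(1.195,6.000)
cell (2,4): code 0110 → (2.000,4.547)–(3.000,4.652)
cell (2,6): code 1001 → (3.000,6.794)–(2.000,6.906)
cell (3,4): code 0010 → (3.000,4.652)–(3.372,5.000)
cell (3,5): code 0011 → (3.372,5.000)–(3.623,6.000)
cell (3,6): code 0001 → (3.623,6.000)–(3.000,6.794)
total: 12 segments, chained into 2 closed loop(s), length Σ = 8.713025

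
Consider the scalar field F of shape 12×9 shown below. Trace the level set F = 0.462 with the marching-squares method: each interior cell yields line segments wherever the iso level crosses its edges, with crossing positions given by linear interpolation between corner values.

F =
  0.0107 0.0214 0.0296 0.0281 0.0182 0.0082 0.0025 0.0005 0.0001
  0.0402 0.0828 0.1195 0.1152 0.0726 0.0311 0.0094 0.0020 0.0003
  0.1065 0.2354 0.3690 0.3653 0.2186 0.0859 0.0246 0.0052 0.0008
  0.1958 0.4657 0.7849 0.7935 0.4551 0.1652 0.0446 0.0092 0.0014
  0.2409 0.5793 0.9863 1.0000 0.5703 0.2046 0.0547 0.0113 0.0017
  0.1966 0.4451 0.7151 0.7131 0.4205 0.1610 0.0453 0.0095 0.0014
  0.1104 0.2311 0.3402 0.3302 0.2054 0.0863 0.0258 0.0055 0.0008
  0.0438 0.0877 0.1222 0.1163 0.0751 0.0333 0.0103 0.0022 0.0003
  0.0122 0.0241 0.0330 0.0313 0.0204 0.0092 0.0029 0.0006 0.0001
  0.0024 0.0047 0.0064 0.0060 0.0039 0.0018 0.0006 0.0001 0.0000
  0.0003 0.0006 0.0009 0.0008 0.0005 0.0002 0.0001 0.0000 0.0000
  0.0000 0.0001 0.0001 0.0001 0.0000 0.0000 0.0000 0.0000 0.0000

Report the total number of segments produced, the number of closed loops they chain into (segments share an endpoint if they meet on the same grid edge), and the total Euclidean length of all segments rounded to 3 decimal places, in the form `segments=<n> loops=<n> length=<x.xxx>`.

segments=14 loops=1 length=11.038

cell (2,0): code 0100 → (2.984,1.000)–(3.000,0.986)
cell (2,1): code 1100 → (2.224,2.000)–(2.984,1.000)
cell (2,2): code 1100 → (2.226,3.000)–(2.224,2.000)
cell (2,3): code 1000 → (3.000,3.980)–(2.226,3.000)
cell (3,0): code 0110 → (3.000,0.986)–(4.000,0.653)
cell (3,3): code 1101 → (3.060,4.000)–(3.000,3.980)
cell (3,4): code 1000 → (4.000,4.296)–(3.060,4.000)
cell (4,0): code 0010 → (4.000,0.653)–(4.874,1.000)
cell (4,1): code 0111 → (4.874,1.000)–(5.000,1.063)
cell (4,3): code 1011 → (5.000,3.858)–(4.723,4.000)
cell (4,4): code 0001 → (4.723,4.000)–(4.000,4.296)
cell (5,1): code 0010 → (5.000,1.063)–(5.675,2.000)
cell (5,2): code 0011 → (5.675,2.000)–(5.656,3.000)
cell (5,3): code 0001 → (5.656,3.000)–(5.000,3.858)
total: 14 segments, chained into 1 closed loop(s), length Σ = 11.037679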